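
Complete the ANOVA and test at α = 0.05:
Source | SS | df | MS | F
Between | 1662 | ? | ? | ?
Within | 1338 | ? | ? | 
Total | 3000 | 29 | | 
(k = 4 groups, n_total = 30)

df_between = 3, df_within = 26. MS_between = 554.0, MS_within = 51.46. F = 10.765, F_crit ≈ 2.975. Reject H₀.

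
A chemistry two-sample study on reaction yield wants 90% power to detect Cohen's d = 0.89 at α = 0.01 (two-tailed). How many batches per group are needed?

z_{α/2} = 2.576, z_β = Φ⁻¹(0.9) = 1.282. For large effect (d = 0.89): n per group = 2(z_{α/2} + z_β)²/d² = 2(2.576 + 1.282)²/0.89² = 37.6 → 38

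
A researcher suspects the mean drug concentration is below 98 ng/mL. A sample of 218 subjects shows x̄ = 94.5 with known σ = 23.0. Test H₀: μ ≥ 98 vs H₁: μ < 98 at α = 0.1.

z = -2.247. Critical value: -1.28. Reject H₀.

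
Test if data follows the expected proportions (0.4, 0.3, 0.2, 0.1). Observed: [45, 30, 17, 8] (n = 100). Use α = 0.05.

Expected: [40.0, 30.0, 20.0, 10.0]. χ² = 1.475. df = 3, critical = 7.815. Fail to reject H₀.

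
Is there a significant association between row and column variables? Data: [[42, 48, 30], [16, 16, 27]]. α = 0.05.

χ² = 7.948. df = 2, critical = 5.991. Reject H₀. Variables are dependent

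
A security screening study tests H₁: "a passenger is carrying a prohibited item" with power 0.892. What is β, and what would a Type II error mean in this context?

β = 1 - power = 1 - 0.892 = 0.108. A Type II error is failing to reject H₀ when H₀ is false (false negative) — here, failing to conclude that a passenger is carrying a prohibited item when in fact it is true. Consequence: letting a prohibited item through — security breach.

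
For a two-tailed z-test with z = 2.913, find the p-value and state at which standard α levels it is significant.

p = 2·P(Z > |2.913|) = 2·(1 - Φ(2.913)) ≈ 0.0036. Significant at α = 0.1; Significant at α = 0.05; Significant at α = 0.01.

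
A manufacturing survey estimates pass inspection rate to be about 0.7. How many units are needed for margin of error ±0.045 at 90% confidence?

n = z²p(1-p)/E² = 1.645²×0.7×0.3/0.045² = 280.6 → n = 281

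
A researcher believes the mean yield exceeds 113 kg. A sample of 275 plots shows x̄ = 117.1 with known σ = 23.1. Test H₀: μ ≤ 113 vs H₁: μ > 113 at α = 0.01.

z = 2.943. Critical value: 2.33. Reject H₀.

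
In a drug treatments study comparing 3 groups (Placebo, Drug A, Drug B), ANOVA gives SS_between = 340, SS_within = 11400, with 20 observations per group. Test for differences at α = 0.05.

df_between = 2, df_within = 57. F = MS_between/MS_within = 170.0/200.0 = 0.85. F_crit ≈ 3.159. Fail to reject H₀.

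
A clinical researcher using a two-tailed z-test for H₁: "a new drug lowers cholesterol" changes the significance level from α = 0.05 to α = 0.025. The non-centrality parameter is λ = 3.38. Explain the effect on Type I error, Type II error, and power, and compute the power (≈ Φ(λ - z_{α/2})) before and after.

Decreasing α from 0.05 to 0.025:
• Type I error rate decreases (α is the Type I rate by definition).
• Critical value moves from z_{α/2} = 1.96 to 2.241, so power = Φ(λ - z_{α/2}) goes from Φ(3.38 - 1.96) = 0.922 to Φ(3.38 - 2.241) = 0.873.
• Type II error rate β = 1 - power therefore increases (0.078 → 0.127).
Appropriate when false positives are costly — here, approving an ineffective drug — patients take a useless medication and may skip effective alternatives.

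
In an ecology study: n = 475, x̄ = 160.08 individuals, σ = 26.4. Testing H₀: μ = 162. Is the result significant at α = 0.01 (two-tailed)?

z = (160.08 - 162)/(26.4/√475) = -1.585. Since |z| ≤ 2.576, not significant at α = 0.01.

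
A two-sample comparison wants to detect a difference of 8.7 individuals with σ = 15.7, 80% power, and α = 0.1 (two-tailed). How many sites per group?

n per group = 2(z_α/2 + z_β)²σ²/d² = 2×(1.645 + 0.84)²×15.7²/8.7² = 40.2 → n = 41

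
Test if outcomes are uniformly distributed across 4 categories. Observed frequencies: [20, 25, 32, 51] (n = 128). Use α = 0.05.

Expected = 32 each. χ² = Σ(O-E)²/E = 17.312. df = 3, critical value = 7.815. Reject H₀.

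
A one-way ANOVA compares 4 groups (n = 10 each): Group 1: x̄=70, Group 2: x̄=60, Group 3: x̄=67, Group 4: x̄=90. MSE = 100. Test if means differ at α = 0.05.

Grand mean = 71.75. SS_between = 4967.5, MS_between = 1655.83. F = 16.558, F_crit ≈ 2.866. Reject H₀.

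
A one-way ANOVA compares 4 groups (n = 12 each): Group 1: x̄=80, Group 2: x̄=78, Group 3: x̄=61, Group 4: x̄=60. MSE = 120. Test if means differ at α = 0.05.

Grand mean = 69.75. SS_between = 4137.0, MS_between = 1379.0. F = 11.492, F_crit ≈ 2.816. Reject H₀.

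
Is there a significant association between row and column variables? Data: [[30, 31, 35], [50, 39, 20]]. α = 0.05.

χ² = 9.218. df = 2, critical = 5.991. Reject H₀. Variables are dependent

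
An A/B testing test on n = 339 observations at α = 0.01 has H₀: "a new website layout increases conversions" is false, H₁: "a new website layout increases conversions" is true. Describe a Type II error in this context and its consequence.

Type II error: failing to reject H₀ when it is false — concluding that a new website layout increases conversions is not supported when in fact it is. Consequence: discarding a layout that would have improved conversions — lost revenue.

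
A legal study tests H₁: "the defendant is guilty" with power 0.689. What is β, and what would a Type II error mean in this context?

β = 1 - power = 1 - 0.689 = 0.311. A Type II error is failing to reject H₀ when H₀ is false (false negative) — here, failing to conclude that the defendant is guilty when in fact it is true. Consequence: acquitting a guilty person.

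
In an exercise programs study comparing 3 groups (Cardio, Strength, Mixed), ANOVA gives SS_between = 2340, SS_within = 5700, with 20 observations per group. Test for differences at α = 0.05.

df_between = 2, df_within = 57. F = MS_between/MS_within = 1170.0/100.0 = 11.7. F_crit ≈ 3.159. Reject H₀. At least one mean differs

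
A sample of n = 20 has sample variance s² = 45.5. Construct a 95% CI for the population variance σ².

df = 19. χ²_{0.025} = 32.852, χ²_{0.975} = 8.907. CI for σ² = ((n-1)s²/χ²_{α/2}, (n-1)s²/χ²_{1-α/2}) = (19·45.5/32.852, 19·45.5/8.907) = (26.31, 97.06)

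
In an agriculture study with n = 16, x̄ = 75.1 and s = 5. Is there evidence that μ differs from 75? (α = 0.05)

t = (x̄ - μ₀)/(s/√n) = (75.1 - 75)/(5/√16) = 0.08. df = 15, critical t = ±2.131. Fail to reject H₀.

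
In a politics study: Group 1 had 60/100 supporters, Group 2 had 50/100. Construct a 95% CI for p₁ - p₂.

p̂₁ = 0.6, p̂₂ = 0.5. Difference = 0.1. CI = (-0.037, 0.237)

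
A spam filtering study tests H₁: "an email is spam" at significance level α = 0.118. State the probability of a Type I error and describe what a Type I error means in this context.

P(Type I error) = α = 0.118. A Type I error is rejecting H₀ when H₀ is actually true (false positive) — here, concluding that an email is spam when in fact this is not the case. Consequence: a legitimate email is sent to the spam folder and the user misses it.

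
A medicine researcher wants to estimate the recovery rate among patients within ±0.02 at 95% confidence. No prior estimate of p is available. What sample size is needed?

Conservative approach: use p = 0.5 (maximizes p(1-p) = 0.25). n = z²(0.25)/E² = 1.96²×0.25/0.02² = 2401.0 → n = 2401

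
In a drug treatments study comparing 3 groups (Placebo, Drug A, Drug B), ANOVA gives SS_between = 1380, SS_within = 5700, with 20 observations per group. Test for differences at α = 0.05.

df_between = 2, df_within = 57. F = MS_between/MS_within = 690.0/100.0 = 6.9. F_crit ≈ 3.159. Reject H₀. At least one mean differs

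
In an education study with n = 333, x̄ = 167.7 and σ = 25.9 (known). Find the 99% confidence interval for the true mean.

CI = x̄ ± z*(σ/√n) = 167.7 ± 2.576(25.9/√333) = 167.7 ± 3.66 = (164.04, 171.36)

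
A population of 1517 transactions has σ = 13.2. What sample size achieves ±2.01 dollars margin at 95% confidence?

Without FPC: n₀ = (1.96×13.2/2.01)² = 165.679. With FPC: n = n₀N/(n₀+N-1) = 149.5 → n = 150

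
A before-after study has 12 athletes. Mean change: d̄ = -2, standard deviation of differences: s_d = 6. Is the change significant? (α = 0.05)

t = d̄/(s_d/√n) = -2/(6/√12) = -1.155. df = 11, critical t = ±2.201. Fail to reject H₀.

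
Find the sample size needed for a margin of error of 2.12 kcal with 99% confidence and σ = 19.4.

n = (z*σ/E)² = (2.576×19.4/2.12)² = 555.7 → n = 556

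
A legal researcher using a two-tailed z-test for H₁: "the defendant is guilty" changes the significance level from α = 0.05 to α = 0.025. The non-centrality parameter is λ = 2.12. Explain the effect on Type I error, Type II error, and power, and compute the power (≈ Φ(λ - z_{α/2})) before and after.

Decreasing α from 0.05 to 0.025:
• Type I error rate decreases (α is the Type I rate by definition).
• Critical value moves from z_{α/2} = 1.96 to 2.241, so power = Φ(λ - z_{α/2}) goes from Φ(2.12 - 1.96) = 0.564 to Φ(2.12 - 2.241) = 0.452.
• Type II error rate β = 1 - power therefore increases (0.436 → 0.548).
Appropriate when false positives are costly — here, convicting an innocent person.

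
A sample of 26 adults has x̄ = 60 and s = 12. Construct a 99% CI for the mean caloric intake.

CI = x̄ ± t*(s/√n) = 60 ± 2.787(12/√26) = (53.44, 66.56)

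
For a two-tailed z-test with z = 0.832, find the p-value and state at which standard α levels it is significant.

p = 2·P(Z > |0.832|) = 2·(1 - Φ(0.832)) ≈ 0.4054. Not significant at any standard level.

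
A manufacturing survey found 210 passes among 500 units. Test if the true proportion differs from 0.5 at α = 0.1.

p̂ = 0.42, p₀ = 0.5. z = (p̂ - p₀)/√(p₀(1-p₀)/n) = -3.578. Critical: ±1.645. Reject H₀.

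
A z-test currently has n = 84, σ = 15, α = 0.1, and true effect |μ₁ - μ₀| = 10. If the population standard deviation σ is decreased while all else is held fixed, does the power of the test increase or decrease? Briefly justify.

Power increases: a smaller σ shrinks the standard error σ/√n, moving the sampling distribution under H₁ further from the critical value.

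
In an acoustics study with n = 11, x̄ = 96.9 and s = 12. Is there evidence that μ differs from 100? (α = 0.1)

t = (x̄ - μ₀)/(s/√n) = (96.9 - 100)/(12/√11) = -0.857. df = 10, critical t = ±1.812. Fail to reject H₀.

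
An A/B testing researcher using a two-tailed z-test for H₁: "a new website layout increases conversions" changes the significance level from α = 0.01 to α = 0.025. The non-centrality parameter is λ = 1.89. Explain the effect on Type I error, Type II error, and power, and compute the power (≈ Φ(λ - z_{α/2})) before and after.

Increasing α from 0.01 to 0.025:
• Type I error rate increases (α is the Type I rate by definition).
• Critical value moves from z_{α/2} = 2.576 to 2.241, so power = Φ(λ - z_{α/2}) goes from Φ(1.89 - 2.576) = 0.246 to Φ(1.89 - 2.241) = 0.363.
• Type II error rate β = 1 - power therefore decreases (0.754 → 0.637).
Appropriate when false negatives are costly — here, discarding a layout that would have improved conversions — lost revenue.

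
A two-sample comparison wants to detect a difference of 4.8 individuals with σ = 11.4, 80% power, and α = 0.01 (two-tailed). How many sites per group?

n per group = 2(z_α/2 + z_β)²σ²/d² = 2×(2.576 + 0.84)²×11.4²/4.8² = 131.6 → n = 132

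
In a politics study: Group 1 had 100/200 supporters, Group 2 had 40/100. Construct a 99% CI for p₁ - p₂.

p̂₁ = 0.5, p̂₂ = 0.4. Difference = 0.1. CI = (-0.056, 0.256)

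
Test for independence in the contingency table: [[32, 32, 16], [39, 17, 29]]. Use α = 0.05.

χ² = 8.894. df = 2, critical = 5.991. Reject H₀. Variables are dependent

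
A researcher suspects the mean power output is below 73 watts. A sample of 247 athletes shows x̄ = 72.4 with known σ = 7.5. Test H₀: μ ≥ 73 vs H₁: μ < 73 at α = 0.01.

z = -1.257. Critical value: -2.33. Fail to reject H₀.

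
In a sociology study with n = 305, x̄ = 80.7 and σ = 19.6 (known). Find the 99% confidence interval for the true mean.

CI = x̄ ± z*(σ/√n) = 80.7 ± 2.576(19.6/√305) = 80.7 ± 2.89 = (77.81, 83.59)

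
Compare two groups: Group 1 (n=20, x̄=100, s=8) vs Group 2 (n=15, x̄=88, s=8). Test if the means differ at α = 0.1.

Pooled sp = 8.0. t = 4.392, df = 33. Critical t = ±1.692. Reject H₀.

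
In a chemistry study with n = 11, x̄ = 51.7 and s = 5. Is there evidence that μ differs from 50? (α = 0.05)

t = (x̄ - μ₀)/(s/√n) = (51.7 - 50)/(5/√11) = 1.128. df = 10, critical t = ±2.228. Fail to reject H₀.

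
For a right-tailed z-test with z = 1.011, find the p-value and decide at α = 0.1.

p = P(Z > 1.011) = 1 - Φ(1.011) ≈ 0.156. Since p ≥ 0.1, fail to reject H₀ (not significant) at α = 0.1.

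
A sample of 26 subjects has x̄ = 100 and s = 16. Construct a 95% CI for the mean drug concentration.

CI = x̄ ± t*(s/√n) = 100 ± 2.06(16/√26) = (93.54, 106.46)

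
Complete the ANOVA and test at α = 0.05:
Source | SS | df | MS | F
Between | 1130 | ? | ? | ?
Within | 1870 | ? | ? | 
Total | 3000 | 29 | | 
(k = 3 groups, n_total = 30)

df_between = 2, df_within = 27. MS_between = 565.0, MS_within = 69.26. F = 8.158, F_crit ≈ 3.354. Reject H₀.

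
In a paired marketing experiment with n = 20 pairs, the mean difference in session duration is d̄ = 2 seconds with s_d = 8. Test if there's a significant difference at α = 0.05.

t = d̄/(s_d/√n) = 2/(8/√20) = 1.118. df = 19, critical t = ±2.093. Fail to reject H₀.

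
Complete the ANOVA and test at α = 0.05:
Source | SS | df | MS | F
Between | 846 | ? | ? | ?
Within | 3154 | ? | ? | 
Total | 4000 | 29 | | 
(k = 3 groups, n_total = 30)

df_between = 2, df_within = 27. MS_between = 423.0, MS_within = 116.81. F = 3.621, F_crit ≈ 3.354. Reject H₀.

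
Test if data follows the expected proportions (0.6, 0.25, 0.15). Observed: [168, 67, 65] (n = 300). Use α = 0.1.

Expected: [180.0, 75.0, 45.0]. χ² = 10.542. df = 2, critical = 4.605. Reject H₀.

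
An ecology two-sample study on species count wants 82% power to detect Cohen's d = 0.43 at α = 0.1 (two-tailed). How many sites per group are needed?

z_{α/2} = 1.645, z_β = Φ⁻¹(0.82) = 0.915. For small effect (d = 0.43): n per group = 2(z_{α/2} + z_β)²/d² = 2(1.645 + 0.915)²/0.43² = 70.9 → 71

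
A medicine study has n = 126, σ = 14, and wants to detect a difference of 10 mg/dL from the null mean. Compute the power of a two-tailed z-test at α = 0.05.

SE = σ/√n = 14/√126 = 1.247. Non-centrality λ = d/SE = 10/1.247 = 8.018. Power ≈ Φ(λ - z_{α/2}) = Φ(8.018 - 1.96) = Φ(6.058) = 1.0.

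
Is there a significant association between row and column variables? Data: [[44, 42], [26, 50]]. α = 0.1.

χ² = 4.725. df = 1, critical = 2.706. Reject H₀. Variables are dependent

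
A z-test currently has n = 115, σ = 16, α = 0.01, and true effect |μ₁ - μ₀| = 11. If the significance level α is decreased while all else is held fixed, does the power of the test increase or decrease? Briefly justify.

Power decreases: a smaller α raises the critical value, so less of the H₁ sampling distribution falls in the rejection region.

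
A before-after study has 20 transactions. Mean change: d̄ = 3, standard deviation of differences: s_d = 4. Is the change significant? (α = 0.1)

t = d̄/(s_d/√n) = 3/(4/√20) = 3.354. df = 19, critical t = ±1.729. Reject H₀.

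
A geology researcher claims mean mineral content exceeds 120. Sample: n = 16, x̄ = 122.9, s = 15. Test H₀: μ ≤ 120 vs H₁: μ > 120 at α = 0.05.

t = (122.9 - 120)/(15/√16) = 0.773, df = 15. Critical t = 1.753. Fail to reject H₀.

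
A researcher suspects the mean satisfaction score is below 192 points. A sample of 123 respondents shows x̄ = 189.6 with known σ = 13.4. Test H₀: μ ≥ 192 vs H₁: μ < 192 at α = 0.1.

z = -1.986. Critical value: -1.28. Reject H₀.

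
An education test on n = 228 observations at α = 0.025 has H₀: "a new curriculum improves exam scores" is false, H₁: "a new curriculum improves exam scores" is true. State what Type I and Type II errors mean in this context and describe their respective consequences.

Type I (false positive): concluding that a new curriculum improves exam scores when it is not — adopting a curriculum that gives no real benefit — disruption for nothing. Type II (false negative): failing to conclude that a new curriculum improves exam scores when it is — keeping the old curriculum when the new one would have helped students. Which is costlier depends on domain priorities and is a judgement call rather than a statistical fact.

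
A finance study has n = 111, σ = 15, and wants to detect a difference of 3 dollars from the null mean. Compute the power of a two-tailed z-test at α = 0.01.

SE = σ/√n = 15/√111 = 1.424. Non-centrality λ = d/SE = 3/1.424 = 2.107. Power ≈ Φ(λ - z_{α/2}) = Φ(2.107 - 2.576) = Φ(-0.469) = 0.32.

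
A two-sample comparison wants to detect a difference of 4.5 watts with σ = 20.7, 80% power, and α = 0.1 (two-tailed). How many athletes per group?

n per group = 2(z_α/2 + z_β)²σ²/d² = 2×(1.645 + 0.84)²×20.7²/4.5² = 261.3 → n = 262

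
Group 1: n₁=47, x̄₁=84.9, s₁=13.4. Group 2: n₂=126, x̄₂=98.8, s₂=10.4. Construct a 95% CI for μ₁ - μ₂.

Difference = -13.9. SE = √(13.4²/47 + 10.4²/126) = 2.163. CI = (-18.14, -9.66)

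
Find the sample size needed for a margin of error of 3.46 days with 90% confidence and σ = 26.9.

n = (z*σ/E)² = (1.645×26.9/3.46)² = 163.6 → n = 164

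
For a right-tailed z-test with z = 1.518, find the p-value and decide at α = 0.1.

p = P(Z > 1.518) = 1 - Φ(1.518) ≈ 0.0645. Since p < 0.1, reject H₀ (significant) at α = 0.1.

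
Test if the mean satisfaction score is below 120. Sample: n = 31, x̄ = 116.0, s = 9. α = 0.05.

t = (116.0 - 120)/(9/√31) = -2.475, df = 30. Critical t = -1.697. Reject H₀.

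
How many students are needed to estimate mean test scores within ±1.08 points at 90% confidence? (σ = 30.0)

n = (z*σ/E)² = (1.645×30.0/1.08)² = 2088.0 → n = 2088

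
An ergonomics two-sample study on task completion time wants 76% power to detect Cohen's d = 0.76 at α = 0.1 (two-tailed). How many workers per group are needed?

z_{α/2} = 1.645, z_β = Φ⁻¹(0.76) = 0.706. For medium effect (d = 0.76): n per group = 2(z_{α/2} + z_β)²/d² = 2(1.645 + 0.706)²/0.76² = 19.1 → 20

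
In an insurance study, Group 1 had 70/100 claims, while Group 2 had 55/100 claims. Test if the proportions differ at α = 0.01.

p̂₁ = 0.7, p̂₂ = 0.55, pooled p̂ = 0.625. z = 2.191. Critical: ±2.576. Fail to reject H₀.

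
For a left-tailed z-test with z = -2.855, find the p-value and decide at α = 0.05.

p = P(Z < -2.855) = Φ(-2.855) ≈ 0.0022. Since p < 0.05, reject H₀ (significant) at α = 0.05.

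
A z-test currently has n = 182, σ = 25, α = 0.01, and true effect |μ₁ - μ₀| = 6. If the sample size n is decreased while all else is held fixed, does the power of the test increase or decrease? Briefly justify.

Power decreases: a smaller n inflates the standard error σ/√n, pulling the sampling distribution under H₁ back toward the critical value.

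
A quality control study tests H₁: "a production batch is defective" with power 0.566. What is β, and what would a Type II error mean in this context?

β = 1 - power = 1 - 0.566 = 0.434. A Type II error is failing to reject H₀ when H₀ is false (false negative) — here, failing to conclude that a production batch is defective when in fact it is true. Consequence: shipping a defective batch — faulty products reach customers.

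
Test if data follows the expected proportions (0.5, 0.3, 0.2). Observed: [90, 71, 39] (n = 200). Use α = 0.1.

Expected: [100.0, 60.0, 40.0]. χ² = 3.042. df = 2, critical = 4.605. Fail to reject H₀.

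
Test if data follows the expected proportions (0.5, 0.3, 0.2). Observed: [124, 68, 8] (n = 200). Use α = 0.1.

Expected: [100.0, 60.0, 40.0]. χ² = 32.427. df = 2, critical = 4.605. Reject H₀.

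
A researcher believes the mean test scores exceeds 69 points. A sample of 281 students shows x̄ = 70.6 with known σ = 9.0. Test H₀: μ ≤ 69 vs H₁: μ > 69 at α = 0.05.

z = 2.98. Critical value: 1.645. Reject H₀.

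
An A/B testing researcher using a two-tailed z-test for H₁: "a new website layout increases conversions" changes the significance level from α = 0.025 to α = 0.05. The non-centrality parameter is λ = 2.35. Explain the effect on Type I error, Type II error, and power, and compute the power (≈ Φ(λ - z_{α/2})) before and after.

Increasing α from 0.025 to 0.05:
• Type I error rate increases (α is the Type I rate by definition).
• Critical value moves from z_{α/2} = 2.241 to 1.96, so power = Φ(λ - z_{α/2}) goes from Φ(2.35 - 2.241) = 0.543 to Φ(2.35 - 1.96) = 0.652.
• Type II error rate β = 1 - power therefore decreases (0.457 → 0.348).
Appropriate when false negatives are costly — here, discarding a layout that would have improved conversions — lost revenue.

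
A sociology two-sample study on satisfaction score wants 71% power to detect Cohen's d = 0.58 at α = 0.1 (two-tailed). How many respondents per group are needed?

z_{α/2} = 1.645, z_β = Φ⁻¹(0.71) = 0.553. For medium effect (d = 0.58): n per group = 2(z_{α/2} + z_β)²/d² = 2(1.645 + 0.553)²/0.58² = 28.7 → 29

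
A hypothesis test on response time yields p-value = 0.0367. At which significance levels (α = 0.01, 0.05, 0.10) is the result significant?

p = 0.0367. Significant at: α = 0.05, 0.1.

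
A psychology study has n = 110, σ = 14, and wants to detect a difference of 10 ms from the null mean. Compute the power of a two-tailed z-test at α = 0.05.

SE = σ/√n = 14/√110 = 1.335. Non-centrality λ = d/SE = 10/1.335 = 7.491. Power ≈ Φ(λ - z_{α/2}) = Φ(7.491 - 1.96) = Φ(5.531) = 1.0.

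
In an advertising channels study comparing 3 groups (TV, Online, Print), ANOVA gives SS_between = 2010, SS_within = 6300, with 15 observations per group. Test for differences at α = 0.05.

df_between = 2, df_within = 42. F = MS_between/MS_within = 1005.0/150.0 = 6.7. F_crit ≈ 3.22. Reject H₀. At least one mean differs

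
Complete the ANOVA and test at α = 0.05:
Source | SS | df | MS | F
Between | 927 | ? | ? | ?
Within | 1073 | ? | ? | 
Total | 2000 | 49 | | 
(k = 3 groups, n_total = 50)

df_between = 2, df_within = 47. MS_between = 463.5, MS_within = 22.83. F = 20.302, F_crit ≈ 3.195. Reject H₀.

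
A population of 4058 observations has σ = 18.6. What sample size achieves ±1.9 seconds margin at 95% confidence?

Without FPC: n₀ = (1.96×18.6/1.9)² = 368.155. With FPC: n = n₀N/(n₀+N-1) = 337.6 → n = 338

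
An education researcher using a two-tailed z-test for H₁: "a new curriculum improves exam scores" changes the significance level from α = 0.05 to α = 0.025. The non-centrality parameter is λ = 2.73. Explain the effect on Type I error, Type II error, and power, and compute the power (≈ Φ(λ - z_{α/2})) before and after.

Decreasing α from 0.05 to 0.025:
• Type I error rate decreases (α is the Type I rate by definition).
• Critical value moves from z_{α/2} = 1.96 to 2.241, so power = Φ(λ - z_{α/2}) goes from Φ(2.73 - 1.96) = 0.779 to Φ(2.73 - 2.241) = 0.688.
• Type II error rate β = 1 - power therefore increases (0.221 → 0.312).
Appropriate when false positives are costly — here, adopting a curriculum that gives no real benefit — disruption for nothing.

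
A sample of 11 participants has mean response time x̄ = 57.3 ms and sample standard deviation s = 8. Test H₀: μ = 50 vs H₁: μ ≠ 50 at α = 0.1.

t = (x̄ - μ₀)/(s/√n) = (57.3 - 50)/(8/√11) = 3.026. df = 10, critical t = ±1.812. Reject H₀.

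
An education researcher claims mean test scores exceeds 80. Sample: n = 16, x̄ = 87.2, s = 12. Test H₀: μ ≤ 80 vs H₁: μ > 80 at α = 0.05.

t = (87.2 - 80)/(12/√16) = 2.4, df = 15. Critical t = 1.753. Reject H₀.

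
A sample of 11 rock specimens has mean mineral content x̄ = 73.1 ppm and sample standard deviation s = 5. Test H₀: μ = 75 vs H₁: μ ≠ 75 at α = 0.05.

t = (x̄ - μ₀)/(s/√n) = (73.1 - 75)/(5/√11) = -1.26. df = 10, critical t = ±2.228. Fail to reject H₀.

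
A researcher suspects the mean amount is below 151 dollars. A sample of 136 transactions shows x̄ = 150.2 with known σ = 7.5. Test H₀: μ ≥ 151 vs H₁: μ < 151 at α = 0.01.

z = -1.244. Critical value: -2.33. Fail to reject H₀.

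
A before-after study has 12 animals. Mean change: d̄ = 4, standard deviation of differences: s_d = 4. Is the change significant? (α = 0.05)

t = d̄/(s_d/√n) = 4/(4/√12) = 3.464. df = 11, critical t = ±2.201. Reject H₀.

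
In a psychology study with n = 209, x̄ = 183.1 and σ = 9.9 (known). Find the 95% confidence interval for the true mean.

CI = x̄ ± z*(σ/√n) = 183.1 ± 1.96(9.9/√209) = 183.1 ± 1.34 = (181.76, 184.44)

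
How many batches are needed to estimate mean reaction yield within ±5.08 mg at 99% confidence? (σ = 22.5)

n = (z*σ/E)² = (2.576×22.5/5.08)² = 130.2 → n = 131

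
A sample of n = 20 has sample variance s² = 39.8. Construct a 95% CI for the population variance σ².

df = 19. χ²_{0.025} = 32.852, χ²_{0.975} = 8.907. CI for σ² = ((n-1)s²/χ²_{α/2}, (n-1)s²/χ²_{1-α/2}) = (19·39.8/32.852, 19·39.8/8.907) = (23.02, 84.9)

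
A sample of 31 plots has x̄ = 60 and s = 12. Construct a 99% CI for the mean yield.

CI = x̄ ± t*(s/√n) = 60 ± 2.75(12/√31) = (54.07, 65.93)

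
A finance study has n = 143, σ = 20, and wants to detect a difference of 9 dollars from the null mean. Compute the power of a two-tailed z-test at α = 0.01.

SE = σ/√n = 20/√143 = 1.672. Non-centrality λ = d/SE = 9/1.672 = 5.381. Power ≈ Φ(λ - z_{α/2}) = Φ(5.381 - 2.576) = Φ(2.805) = 0.997.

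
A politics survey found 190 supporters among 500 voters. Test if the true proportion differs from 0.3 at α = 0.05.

p̂ = 0.38, p₀ = 0.3. z = (p̂ - p₀)/√(p₀(1-p₀)/n) = 3.904. Critical: ±1.96. Reject H₀.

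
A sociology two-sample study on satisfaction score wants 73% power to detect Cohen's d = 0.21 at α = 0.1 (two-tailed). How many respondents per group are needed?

z_{α/2} = 1.645, z_β = Φ⁻¹(0.73) = 0.613. For small effect (d = 0.21): n per group = 2(z_{α/2} + z_β)²/d² = 2(1.645 + 0.613)²/0.21² = 231.2 → 232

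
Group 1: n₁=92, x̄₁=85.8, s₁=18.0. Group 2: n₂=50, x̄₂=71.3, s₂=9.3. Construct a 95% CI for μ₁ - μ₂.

Difference = 14.5. SE = √(18.0²/92 + 9.3²/50) = 2.292. CI = (10.01, 18.99)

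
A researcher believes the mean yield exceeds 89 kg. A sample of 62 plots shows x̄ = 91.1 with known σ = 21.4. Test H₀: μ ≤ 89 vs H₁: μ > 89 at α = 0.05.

z = 0.773. Critical value: 1.645. Fail to reject H₀.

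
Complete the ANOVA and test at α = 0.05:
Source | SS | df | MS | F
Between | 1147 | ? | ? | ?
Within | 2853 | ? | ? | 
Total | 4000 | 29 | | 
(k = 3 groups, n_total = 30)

df_between = 2, df_within = 27. MS_between = 573.5, MS_within = 105.67. F = 5.427, F_crit ≈ 3.354. Reject H₀.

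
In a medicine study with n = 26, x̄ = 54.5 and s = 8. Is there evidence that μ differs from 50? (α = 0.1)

t = (x̄ - μ₀)/(s/√n) = (54.5 - 50)/(8/√26) = 2.868. df = 25, critical t = ±1.708. Reject H₀.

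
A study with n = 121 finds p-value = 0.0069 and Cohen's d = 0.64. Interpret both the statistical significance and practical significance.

Statistically significant (p = 0.0069 < 0.05). Cohen's d = 0.64 indicates a medium effect size. Both statistical and practical significance should be considered.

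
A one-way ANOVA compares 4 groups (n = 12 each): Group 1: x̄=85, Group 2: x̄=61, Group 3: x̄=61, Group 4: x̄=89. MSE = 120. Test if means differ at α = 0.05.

Grand mean = 74.0. SS_between = 8208.0, MS_between = 2736.0. F = 22.8, F_crit ≈ 2.816. Reject H₀.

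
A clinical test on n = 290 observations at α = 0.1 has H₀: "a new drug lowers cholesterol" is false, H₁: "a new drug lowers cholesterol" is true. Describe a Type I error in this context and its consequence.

Type I error: rejecting H₀ when it is true — concluding that a new drug lowers cholesterol when in fact it is not. Consequence: approving an ineffective drug — patients take a useless medication and may skip effective alternatives.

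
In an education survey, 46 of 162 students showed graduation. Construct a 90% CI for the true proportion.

p̂ = 0.284. CI = p̂ ± z*√(p̂(1-p̂)/n) = (0.226, 0.342)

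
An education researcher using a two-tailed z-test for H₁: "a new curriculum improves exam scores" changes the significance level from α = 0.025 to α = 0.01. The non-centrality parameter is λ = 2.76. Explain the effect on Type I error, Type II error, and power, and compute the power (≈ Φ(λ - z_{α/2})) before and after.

Decreasing α from 0.025 to 0.01:
• Type I error rate decreases (α is the Type I rate by definition).
• Critical value moves from z_{α/2} = 2.241 to 2.576, so power = Φ(λ - z_{α/2}) goes from Φ(2.76 - 2.241) = 0.698 to Φ(2.76 - 2.576) = 0.573.
• Type II error rate β = 1 - power therefore increases (0.302 → 0.427).
Appropriate when false positives are costly — here, adopting a curriculum that gives no real benefit — disruption for nothing.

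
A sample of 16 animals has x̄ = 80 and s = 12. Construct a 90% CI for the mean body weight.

CI = x̄ ± t*(s/√n) = 80 ± 1.753(12/√16) = (74.74, 85.26)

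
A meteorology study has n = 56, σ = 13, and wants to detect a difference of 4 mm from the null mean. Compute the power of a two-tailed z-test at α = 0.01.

SE = σ/√n = 13/√56 = 1.737. Non-centrality λ = d/SE = 4/1.737 = 2.303. Power ≈ Φ(λ - z_{α/2}) = Φ(2.303 - 2.576) = Φ(-0.273) = 0.392.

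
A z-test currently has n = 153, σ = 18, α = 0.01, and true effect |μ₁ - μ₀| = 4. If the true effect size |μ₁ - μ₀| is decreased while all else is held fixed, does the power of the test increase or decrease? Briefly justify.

Power decreases: a smaller true effect decreases the non-centrality λ = |μ₁ - μ₀|/(σ/√n).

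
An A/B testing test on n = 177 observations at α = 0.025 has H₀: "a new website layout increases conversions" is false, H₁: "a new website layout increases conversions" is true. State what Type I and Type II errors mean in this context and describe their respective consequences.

Type I (false positive): concluding that a new website layout increases conversions when it is not — rolling out a layout that doesn't actually help — wasted engineering effort. Type II (false negative): failing to conclude that a new website layout increases conversions when it is — discarding a layout that would have improved conversions — lost revenue. Which is costlier depends on domain priorities and is a judgement call rather than a statistical fact.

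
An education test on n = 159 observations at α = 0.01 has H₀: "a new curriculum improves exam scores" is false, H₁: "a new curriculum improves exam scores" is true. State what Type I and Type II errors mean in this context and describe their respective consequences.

Type I (false positive): concluding that a new curriculum improves exam scores when it is not — adopting a curriculum that gives no real benefit — disruption for nothing. Type II (false negative): failing to conclude that a new curriculum improves exam scores when it is — keeping the old curriculum when the new one would have helped students. Which is costlier depends on domain priorities and is a judgement call rather than a statistical fact.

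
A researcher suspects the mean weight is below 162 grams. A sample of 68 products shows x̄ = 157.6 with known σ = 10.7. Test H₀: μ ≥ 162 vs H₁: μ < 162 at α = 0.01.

z = -3.391. Critical value: -2.33. Reject H₀.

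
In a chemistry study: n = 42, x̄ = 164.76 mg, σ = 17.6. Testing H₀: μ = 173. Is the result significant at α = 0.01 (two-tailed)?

z = (164.76 - 173)/(17.6/√42) = -3.034. Since |z| > 2.576, significant at α = 0.01.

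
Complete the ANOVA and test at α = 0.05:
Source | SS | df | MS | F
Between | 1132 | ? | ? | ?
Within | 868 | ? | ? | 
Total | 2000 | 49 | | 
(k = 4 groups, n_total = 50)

df_between = 3, df_within = 46. MS_between = 377.33, MS_within = 18.87. F = 19.997, F_crit ≈ 2.807. Reject H₀.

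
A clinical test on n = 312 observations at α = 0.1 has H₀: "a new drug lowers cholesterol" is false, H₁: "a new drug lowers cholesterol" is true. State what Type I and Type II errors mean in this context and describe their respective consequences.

Type I (false positive): concluding that a new drug lowers cholesterol when it is not — approving an ineffective drug — patients take a useless medication and may skip effective alternatives. Type II (false negative): failing to conclude that a new drug lowers cholesterol when it is — shelving an effective drug — patients miss out on a treatment that would have helped. Which is costlier depends on domain priorities and is a judgement call rather than a statistical fact.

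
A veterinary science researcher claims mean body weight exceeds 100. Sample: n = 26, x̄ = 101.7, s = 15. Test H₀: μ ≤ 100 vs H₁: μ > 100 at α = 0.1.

t = (101.7 - 100)/(15/√26) = 0.578, df = 25. Critical t = 1.316. Fail to reject H₀.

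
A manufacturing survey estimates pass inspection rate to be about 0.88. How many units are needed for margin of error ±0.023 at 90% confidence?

n = z²p(1-p)/E² = 1.645²×0.88×0.12/0.023² = 540.2 → n = 541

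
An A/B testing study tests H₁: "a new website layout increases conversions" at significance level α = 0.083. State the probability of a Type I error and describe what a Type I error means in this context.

P(Type I error) = α = 0.083. A Type I error is rejecting H₀ when H₀ is actually true (false positive) — here, concluding that a new website layout increases conversions when in fact this is not the case. Consequence: rolling out a layout that doesn't actually help — wasted engineering effort.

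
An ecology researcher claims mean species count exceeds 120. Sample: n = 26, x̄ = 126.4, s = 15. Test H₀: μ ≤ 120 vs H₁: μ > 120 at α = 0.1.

t = (126.4 - 120)/(15/√26) = 2.176, df = 25. Critical t = 1.316. Reject H₀.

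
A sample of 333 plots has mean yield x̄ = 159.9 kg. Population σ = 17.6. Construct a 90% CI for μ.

CI = x̄ ± z*(σ/√n) = 159.9 ± 1.645(17.6/√333) = 159.9 ± 1.59 = (158.31, 161.49)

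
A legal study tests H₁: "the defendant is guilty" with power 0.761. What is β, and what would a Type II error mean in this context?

β = 1 - power = 1 - 0.761 = 0.239. A Type II error is failing to reject H₀ when H₀ is false (false negative) — here, failing to conclude that the defendant is guilty when in fact it is true. Consequence: acquitting a guilty person.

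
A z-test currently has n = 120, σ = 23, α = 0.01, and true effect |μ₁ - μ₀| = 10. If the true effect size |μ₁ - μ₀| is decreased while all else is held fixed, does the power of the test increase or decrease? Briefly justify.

Power decreases: a smaller true effect decreases the non-centrality λ = |μ₁ - μ₀|/(σ/√n).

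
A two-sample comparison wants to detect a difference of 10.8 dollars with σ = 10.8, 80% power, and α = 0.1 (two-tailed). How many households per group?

n per group = 2(z_α/2 + z_β)²σ²/d² = 2×(1.645 + 0.84)²×10.8²/10.8² = 12.4 → n = 13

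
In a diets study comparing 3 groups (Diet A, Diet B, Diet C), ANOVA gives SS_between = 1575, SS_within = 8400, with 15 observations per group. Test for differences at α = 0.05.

df_between = 2, df_within = 42. F = MS_between/MS_within = 787.5/200.0 = 3.938. F_crit ≈ 3.22. Reject H₀. At least one mean differs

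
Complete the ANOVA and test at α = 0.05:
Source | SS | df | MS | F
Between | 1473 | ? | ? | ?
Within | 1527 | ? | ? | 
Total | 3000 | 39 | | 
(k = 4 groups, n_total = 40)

df_between = 3, df_within = 36. MS_between = 491.0, MS_within = 42.42. F = 11.576, F_crit ≈ 2.866. Reject H₀.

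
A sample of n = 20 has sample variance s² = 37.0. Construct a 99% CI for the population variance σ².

df = 19. χ²_{0.005} = 38.582, χ²_{0.995} = 6.844. CI for σ² = ((n-1)s²/χ²_{α/2}, (n-1)s²/χ²_{1-α/2}) = (19·37.0/38.582, 19·37.0/6.844) = (18.22, 102.72)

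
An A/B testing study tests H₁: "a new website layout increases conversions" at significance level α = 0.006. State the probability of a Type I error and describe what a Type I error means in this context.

P(Type I error) = α = 0.006. A Type I error is rejecting H₀ when H₀ is actually true (false positive) — here, concluding that a new website layout increases conversions when in fact this is not the case. Consequence: rolling out a layout that doesn't actually help — wasted engineering effort.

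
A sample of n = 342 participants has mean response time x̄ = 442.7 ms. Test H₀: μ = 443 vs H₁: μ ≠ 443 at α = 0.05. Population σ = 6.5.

z = (x̄ - μ₀)/(σ/√n) = (442.7 - 443)/(6.5/√342) = -0.854. Critical value: ±1.96. Since |-0.854| ≤ 1.96, Fail to reject H₀.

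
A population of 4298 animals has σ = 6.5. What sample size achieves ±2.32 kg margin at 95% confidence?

Without FPC: n₀ = (1.96×6.5/2.32)² = 30.155. With FPC: n = n₀N/(n₀+N-1) = 30.0 → n = 30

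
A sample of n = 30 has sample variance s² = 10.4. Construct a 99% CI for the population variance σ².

df = 29. χ²_{0.005} = 52.336, χ²_{0.995} = 13.121. CI for σ² = ((n-1)s²/χ²_{α/2}, (n-1)s²/χ²_{1-α/2}) = (29·10.4/52.336, 29·10.4/13.121) = (5.76, 22.99)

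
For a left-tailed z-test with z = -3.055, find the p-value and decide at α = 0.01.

p = P(Z < -3.055) = Φ(-3.055) ≈ 0.0011. Since p < 0.01, reject H₀ (significant) at α = 0.01.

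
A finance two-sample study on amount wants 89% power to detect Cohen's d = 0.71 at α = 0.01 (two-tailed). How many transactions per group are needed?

z_{α/2} = 2.576, z_β = Φ⁻¹(0.89) = 1.227. For medium effect (d = 0.71): n per group = 2(z_{α/2} + z_β)²/d² = 2(2.576 + 1.227)²/0.71² = 57.4 → 58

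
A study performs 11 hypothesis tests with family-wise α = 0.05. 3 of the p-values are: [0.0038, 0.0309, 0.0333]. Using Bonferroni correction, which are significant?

Bonferroni α = 0.05/11 = 0.00455. Significant p-values: [0.0038]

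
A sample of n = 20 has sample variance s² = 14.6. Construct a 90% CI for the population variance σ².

df = 19. χ²_{0.05} = 30.144, χ²_{0.95} = 10.117. CI for σ² = ((n-1)s²/χ²_{α/2}, (n-1)s²/χ²_{1-α/2}) = (19·14.6/30.144, 19·14.6/10.117) = (9.2, 27.42)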